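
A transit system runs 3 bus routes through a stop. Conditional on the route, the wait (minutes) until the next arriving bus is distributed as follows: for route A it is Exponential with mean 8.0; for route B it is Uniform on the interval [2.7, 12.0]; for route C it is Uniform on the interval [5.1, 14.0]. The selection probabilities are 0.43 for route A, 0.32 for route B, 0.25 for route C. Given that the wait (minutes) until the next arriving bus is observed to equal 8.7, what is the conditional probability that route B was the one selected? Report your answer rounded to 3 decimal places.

0.427

Likelihoods f(8.7 | ·): A: 0.0421323; B: 0.107527; C: 0.11236.
Posterior ∝ prior × likelihood. Numerator for B: 0.32·0.107527 = 0.0344086.
Normalizing constant: 0.43·0.0421323 + 0.32·0.107527 + 0.25·0.11236 = 0.0806154.
P(B | observation) = 0.0344086 / 0.0806154 = 0.426824.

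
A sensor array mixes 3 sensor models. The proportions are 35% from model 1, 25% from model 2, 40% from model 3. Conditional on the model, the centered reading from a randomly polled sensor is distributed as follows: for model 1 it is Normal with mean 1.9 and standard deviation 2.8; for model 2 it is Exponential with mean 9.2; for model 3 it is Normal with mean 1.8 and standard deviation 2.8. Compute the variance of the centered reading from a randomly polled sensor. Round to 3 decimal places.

37.180

Per component, 1: μ=1.9, E[X²]=11.45; 2: μ=9.2, E[X²]=169.28; 3: μ=1.8, E[X²]=11.08.
E[X] = 0.35·1.9 + 0.25·9.2 + 0.4·1.8 = 3.685.
E[X²] = 0.35·11.45 + 0.25·169.28 + 0.4·11.08 = 50.7595.
Var(X) = E[X²] − (E[X])² = 50.7595 − 13.5792 = 37.1803.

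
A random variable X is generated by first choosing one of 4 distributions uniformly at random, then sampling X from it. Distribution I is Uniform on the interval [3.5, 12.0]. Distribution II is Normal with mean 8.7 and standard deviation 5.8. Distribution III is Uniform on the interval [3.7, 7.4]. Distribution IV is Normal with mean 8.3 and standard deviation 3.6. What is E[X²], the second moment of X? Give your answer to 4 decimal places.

72.3017

For each component E[X²] = Var + (mean)², giving I: 66.0833; II: 109.33; III: 31.9433; IV: 81.85.
Overall E[X²] = 0.25·66.0833 + 0.25·109.33 + 0.25·31.9433 + 0.25·81.85 = 72.3017.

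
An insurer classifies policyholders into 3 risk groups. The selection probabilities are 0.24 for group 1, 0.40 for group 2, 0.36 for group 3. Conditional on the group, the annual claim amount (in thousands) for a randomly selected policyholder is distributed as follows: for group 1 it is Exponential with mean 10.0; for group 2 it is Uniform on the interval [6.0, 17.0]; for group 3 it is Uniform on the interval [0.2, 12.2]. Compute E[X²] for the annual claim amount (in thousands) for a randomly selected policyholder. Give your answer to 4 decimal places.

123.0917

For each component E[X²] = Var + (mean)², giving 1: 200; 2: 142.333; 3: 50.44.
Overall E[X²] = 0.24·200 + 0.4·142.333 + 0.36·50.44 = 123.092.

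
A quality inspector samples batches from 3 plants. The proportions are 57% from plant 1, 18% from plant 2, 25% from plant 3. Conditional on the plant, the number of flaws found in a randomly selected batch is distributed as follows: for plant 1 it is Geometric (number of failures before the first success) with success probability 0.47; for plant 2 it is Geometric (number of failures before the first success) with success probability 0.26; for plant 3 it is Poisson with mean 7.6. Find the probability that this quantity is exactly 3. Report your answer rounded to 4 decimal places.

0.0680

Conditional on each plant, P(X = 3): 1: 0.0699722; 2: 0.105358; 3: 0.0366144.
By total probability, P(X = 3) = 0.57·0.0699722 + 0.18·0.105358 + 0.25·0.0366144 = 0.0680022.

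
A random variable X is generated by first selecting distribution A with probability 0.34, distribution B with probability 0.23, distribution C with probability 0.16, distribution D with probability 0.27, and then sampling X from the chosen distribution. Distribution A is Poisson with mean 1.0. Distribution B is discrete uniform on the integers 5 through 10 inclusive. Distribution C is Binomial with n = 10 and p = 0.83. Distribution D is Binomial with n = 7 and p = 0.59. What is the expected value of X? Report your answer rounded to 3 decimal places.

4.508

Component means — A: 1; B: 7.5; C: 8.3; D: 4.13.
E[X] = 0.34·1 + 0.23·7.5 + 0.16·8.3 + 0.27·4.13 = 4.5081.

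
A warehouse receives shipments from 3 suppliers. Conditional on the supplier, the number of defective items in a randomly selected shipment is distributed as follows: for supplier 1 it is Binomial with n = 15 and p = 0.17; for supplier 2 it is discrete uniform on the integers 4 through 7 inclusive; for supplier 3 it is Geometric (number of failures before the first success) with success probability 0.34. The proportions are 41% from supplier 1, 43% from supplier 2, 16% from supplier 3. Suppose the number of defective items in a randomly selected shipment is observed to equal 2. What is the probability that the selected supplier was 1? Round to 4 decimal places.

0.8233

Likelihoods P(X=2 | ·): 1: 0.269217; 2: 0; 3: 0.148104.
Posterior ∝ prior × likelihood. Numerator for 1: 0.41·0.269217 = 0.110379.
Normalizing constant: 0.41·0.269217 + 0.43·0 + 0.16·0.148104 = 0.134076.
P(1 | observation) = 0.110379 / 0.134076 = 0.823259.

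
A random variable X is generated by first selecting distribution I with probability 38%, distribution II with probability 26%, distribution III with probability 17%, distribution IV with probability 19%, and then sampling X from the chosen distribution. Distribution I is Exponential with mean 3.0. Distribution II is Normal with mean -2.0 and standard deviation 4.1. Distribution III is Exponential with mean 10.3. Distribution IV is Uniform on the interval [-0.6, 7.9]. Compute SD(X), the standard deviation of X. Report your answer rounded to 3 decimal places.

6.527

Per component, I: μ=3, E[X²]=18; II: μ=-2, E[X²]=20.81; III: μ=10.3, E[X²]=212.18; IV: μ=3.65, E[X²]=19.3433.
E[X] = 0.38·3 + 0.26·-2 + 0.17·10.3 + 0.19·3.65 = 3.0645.
E[X²] = 0.38·18 + 0.26·20.81 + 0.17·212.18 + 0.19·19.3433 = 51.9964.
Var(X) = E[X²] − (E[X])² = 51.9964 − 9.39116 = 42.6053.
SD(X) = √42.6053 = 6.52727.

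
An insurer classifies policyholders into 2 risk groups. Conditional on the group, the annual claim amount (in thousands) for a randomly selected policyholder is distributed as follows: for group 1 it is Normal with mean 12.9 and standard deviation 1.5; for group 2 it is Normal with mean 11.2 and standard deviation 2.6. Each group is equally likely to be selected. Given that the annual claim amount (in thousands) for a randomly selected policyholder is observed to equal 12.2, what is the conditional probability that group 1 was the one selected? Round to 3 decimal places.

Likelihoods f(12.2 | ·): 1: 0.238522; 2: 0.1425.
Posterior ∝ prior × likelihood. Numerator for 1: 0.5·0.238522 = 0.119261.
Normalizing constant: 0.5·0.238522 + 0.5·0.1425 = 0.190511.
P(1 | observation) = 0.119261 / 0.190511 = 0.626006.

0.626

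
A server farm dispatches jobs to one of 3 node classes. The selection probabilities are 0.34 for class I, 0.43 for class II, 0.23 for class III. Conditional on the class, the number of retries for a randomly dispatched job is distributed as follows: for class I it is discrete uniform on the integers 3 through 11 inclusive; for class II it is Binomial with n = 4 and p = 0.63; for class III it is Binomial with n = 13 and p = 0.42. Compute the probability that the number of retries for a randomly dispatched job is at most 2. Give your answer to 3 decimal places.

Conditional on each class, P(X ≤ 2): I: 0; II: 0.472401; III: 0.0431329.
By total probability, P(X ≤ 2) = 0.34·0 + 0.43·0.472401 + 0.23·0.0431329 = 0.213053.

0.213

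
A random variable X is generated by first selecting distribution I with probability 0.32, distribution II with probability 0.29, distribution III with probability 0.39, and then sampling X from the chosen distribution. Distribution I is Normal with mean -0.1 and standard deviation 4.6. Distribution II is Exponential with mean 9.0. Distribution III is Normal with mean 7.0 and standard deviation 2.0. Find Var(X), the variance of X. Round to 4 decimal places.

46.2495

Per component, I: μ=-0.1, E[X²]=21.17; II: μ=9, E[X²]=162; III: μ=7, E[X²]=53.
E[X] = 0.32·-0.1 + 0.29·9 + 0.39·7 = 5.308.
E[X²] = 0.32·21.17 + 0.29·162 + 0.39·53 = 74.4244.
Var(X) = E[X²] − (E[X])² = 74.4244 − 28.1749 = 46.2495.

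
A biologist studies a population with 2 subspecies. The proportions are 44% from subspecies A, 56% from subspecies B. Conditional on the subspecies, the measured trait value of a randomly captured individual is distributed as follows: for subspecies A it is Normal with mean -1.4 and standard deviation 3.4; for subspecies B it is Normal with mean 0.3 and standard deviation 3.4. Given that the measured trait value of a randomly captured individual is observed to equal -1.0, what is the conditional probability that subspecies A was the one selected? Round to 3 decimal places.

0.456

Likelihoods f(-1.0 | ·): A: 0.116527; B: 0.109065.
Posterior ∝ prior × likelihood. Numerator for A: 0.44·0.116527 = 0.0512718.
Normalizing constant: 0.44·0.116527 + 0.56·0.109065 = 0.112348.
P(A | observation) = 0.0512718 / 0.112348 = 0.456365.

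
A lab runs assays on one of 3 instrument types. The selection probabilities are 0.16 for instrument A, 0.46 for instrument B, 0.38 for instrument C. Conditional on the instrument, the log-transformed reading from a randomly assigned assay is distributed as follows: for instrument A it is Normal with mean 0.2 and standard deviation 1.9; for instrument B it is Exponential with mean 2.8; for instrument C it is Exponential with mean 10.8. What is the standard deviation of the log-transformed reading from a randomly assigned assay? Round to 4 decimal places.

Per component, A: μ=0.2, E[X²]=3.65; B: μ=2.8, E[X²]=15.68; C: μ=10.8, E[X²]=233.28.
E[X] = 0.16·0.2 + 0.46·2.8 + 0.38·10.8 = 5.424.
E[X²] = 0.16·3.65 + 0.46·15.68 + 0.38·233.28 = 96.4432.
Var(X) = E[X²] − (E[X])² = 96.4432 − 29.4198 = 67.0234.
SD(X) = √67.0234 = 8.18678.

8.1868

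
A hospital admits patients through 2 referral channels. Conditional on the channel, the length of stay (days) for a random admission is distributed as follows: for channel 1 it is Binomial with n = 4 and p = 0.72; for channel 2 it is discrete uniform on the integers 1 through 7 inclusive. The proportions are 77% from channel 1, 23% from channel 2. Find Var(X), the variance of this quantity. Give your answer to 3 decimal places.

Per component, 1: μ=2.88, E[X²]=9.1008; 2: μ=4, E[X²]=20.
E[X] = 0.77·2.88 + 0.23·4 = 3.1376.
E[X²] = 0.77·9.1008 + 0.23·20 = 11.6076.
Var(X) = E[X²] − (E[X])² = 11.6076 − 9.84453 = 1.76308.

1.763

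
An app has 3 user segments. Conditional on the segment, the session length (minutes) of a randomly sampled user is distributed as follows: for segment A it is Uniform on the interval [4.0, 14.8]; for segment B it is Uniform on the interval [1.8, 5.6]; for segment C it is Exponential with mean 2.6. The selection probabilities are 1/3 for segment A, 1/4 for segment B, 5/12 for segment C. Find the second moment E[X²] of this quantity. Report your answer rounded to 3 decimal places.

42.050

For each component E[X²] = Var + (mean)², giving A: 98.08; B: 14.8933; C: 13.52.
Overall E[X²] = 0.333333·98.08 + 0.25·14.8933 + 0.416667·13.52 = 42.05.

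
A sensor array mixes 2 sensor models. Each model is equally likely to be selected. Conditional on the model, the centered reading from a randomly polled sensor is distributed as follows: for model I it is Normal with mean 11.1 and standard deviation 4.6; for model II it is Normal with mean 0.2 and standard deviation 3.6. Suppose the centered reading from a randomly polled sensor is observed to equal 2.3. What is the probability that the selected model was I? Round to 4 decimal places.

Likelihoods f(2.3 | ·): I: 0.013914; II: 0.0934797.
Posterior ∝ prior × likelihood. Numerator for I: 0.5·0.013914 = 0.00695698.
Normalizing constant: 0.5·0.013914 + 0.5·0.0934797 = 0.0536968.
P(I | observation) = 0.00695698 / 0.0536968 = 0.12956.

0.1296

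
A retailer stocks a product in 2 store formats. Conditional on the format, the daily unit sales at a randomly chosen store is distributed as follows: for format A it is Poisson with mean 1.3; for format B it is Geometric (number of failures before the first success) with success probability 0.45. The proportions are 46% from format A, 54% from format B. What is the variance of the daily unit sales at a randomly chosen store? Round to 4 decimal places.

Per component, A: μ=1.3, E[X²]=2.99; B: μ=1.22222, E[X²]=4.20988.
E[X] = 0.46·1.3 + 0.54·1.22222 = 1.258.
E[X²] = 0.46·2.99 + 0.54·4.20988 = 3.64873.
Var(X) = E[X²] − (E[X])² = 3.64873 − 1.58256 = 2.06617.

2.0662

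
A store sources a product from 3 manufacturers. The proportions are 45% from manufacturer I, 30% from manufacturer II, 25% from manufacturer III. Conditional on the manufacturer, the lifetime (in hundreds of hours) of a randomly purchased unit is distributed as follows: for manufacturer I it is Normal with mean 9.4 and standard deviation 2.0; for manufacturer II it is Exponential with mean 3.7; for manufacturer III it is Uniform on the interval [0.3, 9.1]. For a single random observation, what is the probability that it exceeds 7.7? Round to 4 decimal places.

0.4383

Conditional on each manufacturer, P(X > 7.7): I: 0.802337; II: 0.124795; III: 0.159091.
By total probability, P(X > 7.7) = 0.45·0.802337 + 0.3·0.124795 + 0.25·0.159091 = 0.438263.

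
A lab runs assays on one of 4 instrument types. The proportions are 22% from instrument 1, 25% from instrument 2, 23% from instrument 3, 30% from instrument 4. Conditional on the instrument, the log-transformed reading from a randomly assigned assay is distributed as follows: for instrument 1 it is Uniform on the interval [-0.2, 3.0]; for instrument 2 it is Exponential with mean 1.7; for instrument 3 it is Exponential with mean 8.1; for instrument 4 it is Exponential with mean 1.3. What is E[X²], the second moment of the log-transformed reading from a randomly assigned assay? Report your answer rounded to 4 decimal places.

33.2585

For each component E[X²] = Var + (mean)², giving 1: 2.81333; 2: 5.78; 3: 131.22; 4: 3.38.
Overall E[X²] = 0.22·2.81333 + 0.25·5.78 + 0.23·131.22 + 0.3·3.38 = 33.2585.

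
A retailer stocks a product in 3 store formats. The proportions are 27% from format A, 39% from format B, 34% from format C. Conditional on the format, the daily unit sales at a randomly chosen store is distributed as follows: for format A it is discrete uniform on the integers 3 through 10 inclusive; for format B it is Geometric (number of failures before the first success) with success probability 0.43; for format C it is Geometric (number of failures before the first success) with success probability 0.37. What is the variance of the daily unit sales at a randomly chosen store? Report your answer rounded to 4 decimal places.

9.1353

Per component, A: μ=6.5, E[X²]=47.5; B: μ=1.32558, E[X²]=4.83991; C: μ=1.7027, E[X²]=7.5011.
E[X] = 0.27·6.5 + 0.39·1.32558 + 0.34·1.7027 = 2.8509.
E[X²] = 0.27·47.5 + 0.39·4.83991 + 0.34·7.5011 = 17.2629.
Var(X) = E[X²] − (E[X])² = 17.2629 − 8.12761 = 9.13533.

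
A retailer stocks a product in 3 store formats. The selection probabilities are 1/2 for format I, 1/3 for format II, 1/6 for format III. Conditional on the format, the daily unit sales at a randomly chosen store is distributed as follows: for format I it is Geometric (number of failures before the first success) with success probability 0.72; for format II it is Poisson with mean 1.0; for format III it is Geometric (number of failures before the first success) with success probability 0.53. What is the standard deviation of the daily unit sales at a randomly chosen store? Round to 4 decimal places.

0.9828

Per component, I: μ=0.388889, E[X²]=0.691358; II: μ=1, E[X²]=2; III: μ=0.886792, E[X²]=2.45959.
E[X] = 0.5·0.388889 + 0.333333·1 + 0.166667·0.886792 = 0.675577.
E[X²] = 0.5·0.691358 + 0.333333·2 + 0.166667·2.45959 = 1.42228.
Var(X) = E[X²] − (E[X])² = 1.42228 − 0.456404 = 0.965874.
SD(X) = √0.965874 = 0.982789.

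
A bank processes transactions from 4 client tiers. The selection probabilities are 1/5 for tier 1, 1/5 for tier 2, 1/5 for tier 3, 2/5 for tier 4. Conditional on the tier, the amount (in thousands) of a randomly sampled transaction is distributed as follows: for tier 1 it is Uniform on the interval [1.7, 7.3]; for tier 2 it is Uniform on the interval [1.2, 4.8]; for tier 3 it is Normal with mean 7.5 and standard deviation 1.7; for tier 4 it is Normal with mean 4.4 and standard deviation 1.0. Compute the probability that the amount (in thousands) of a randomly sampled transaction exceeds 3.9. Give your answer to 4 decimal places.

0.6446

Conditional on each tier, P(X > 3.9): 1: 0.607143; 2: 0.25; 3: 0.982898; 4: 0.691462.
By total probability, P(X > 3.9) = 0.2·0.607143 + 0.2·0.25 + 0.2·0.982898 + 0.4·0.691462 = 0.644593.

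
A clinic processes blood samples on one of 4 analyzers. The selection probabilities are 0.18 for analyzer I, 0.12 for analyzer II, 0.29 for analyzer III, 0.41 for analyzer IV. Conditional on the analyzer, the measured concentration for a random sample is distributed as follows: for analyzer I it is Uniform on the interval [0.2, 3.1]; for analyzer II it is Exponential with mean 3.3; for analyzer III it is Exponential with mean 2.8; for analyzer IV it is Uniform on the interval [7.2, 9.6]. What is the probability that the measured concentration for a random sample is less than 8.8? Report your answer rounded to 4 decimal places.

0.8425

Conditional on each analyzer, P(X < 8.8): I: 1; II: 0.930517; III: 0.956841; IV: 0.666667.
By total probability, P(X < 8.8) = 0.18·1 + 0.12·0.930517 + 0.29·0.956841 + 0.41·0.666667 = 0.842479.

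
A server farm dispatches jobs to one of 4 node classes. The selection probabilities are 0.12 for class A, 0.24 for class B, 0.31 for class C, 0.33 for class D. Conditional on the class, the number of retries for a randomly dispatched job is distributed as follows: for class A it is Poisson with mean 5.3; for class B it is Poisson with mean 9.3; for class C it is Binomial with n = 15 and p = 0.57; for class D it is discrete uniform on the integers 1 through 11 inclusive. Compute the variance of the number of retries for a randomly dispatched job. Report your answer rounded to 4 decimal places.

Per component, A: μ=5.3, E[X²]=33.39; B: μ=9.3, E[X²]=95.79; C: μ=8.55, E[X²]=76.779; D: μ=6, E[X²]=46.
E[X] = 0.12·5.3 + 0.24·9.3 + 0.31·8.55 + 0.33·6 = 7.4985.
E[X²] = 0.12·33.39 + 0.24·95.79 + 0.31·76.779 + 0.33·46 = 65.9779.
Var(X) = E[X²] − (E[X])² = 65.9779 − 56.2275 = 9.75039.

9.7504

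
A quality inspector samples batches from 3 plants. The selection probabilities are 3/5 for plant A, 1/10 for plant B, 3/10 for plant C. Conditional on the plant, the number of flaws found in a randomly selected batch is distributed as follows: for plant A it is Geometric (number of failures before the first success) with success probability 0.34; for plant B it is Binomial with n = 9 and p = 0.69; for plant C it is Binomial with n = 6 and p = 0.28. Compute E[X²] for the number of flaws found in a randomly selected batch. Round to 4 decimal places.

For each component E[X²] = Var + (mean)², giving A: 9.47751; B: 40.4892; C: 4.032.
Overall E[X²] = 0.6·9.47751 + 0.1·40.4892 + 0.3·4.032 = 10.945.

10.9450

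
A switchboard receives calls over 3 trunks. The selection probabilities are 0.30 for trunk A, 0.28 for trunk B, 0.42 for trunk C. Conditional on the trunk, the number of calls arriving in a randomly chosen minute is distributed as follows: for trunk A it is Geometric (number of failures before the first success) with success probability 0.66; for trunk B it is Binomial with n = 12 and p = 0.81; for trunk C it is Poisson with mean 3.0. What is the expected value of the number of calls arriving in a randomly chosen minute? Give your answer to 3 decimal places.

4.136

Component means — A: 0.515152; B: 9.72; C: 3.
E[X] = 0.3·0.515152 + 0.28·9.72 + 0.42·3 = 4.13615.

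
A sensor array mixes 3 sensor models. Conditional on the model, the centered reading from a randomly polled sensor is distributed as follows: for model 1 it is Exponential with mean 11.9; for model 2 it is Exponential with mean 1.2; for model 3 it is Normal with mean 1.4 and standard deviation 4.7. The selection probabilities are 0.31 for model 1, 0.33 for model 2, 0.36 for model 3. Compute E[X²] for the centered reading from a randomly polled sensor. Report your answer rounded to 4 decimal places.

97.4066

For each component E[X²] = Var + (mean)², giving 1: 283.22; 2: 2.88; 3: 24.05.
Overall E[X²] = 0.31·283.22 + 0.33·2.88 + 0.36·24.05 = 97.4066.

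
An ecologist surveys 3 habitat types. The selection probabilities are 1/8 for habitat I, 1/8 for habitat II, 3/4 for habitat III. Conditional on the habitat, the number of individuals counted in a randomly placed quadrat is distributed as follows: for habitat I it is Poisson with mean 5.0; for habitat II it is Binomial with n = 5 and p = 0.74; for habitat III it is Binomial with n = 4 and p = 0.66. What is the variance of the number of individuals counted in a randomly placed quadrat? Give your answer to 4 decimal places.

2.0723

Per component, I: μ=5, E[X²]=30; II: μ=3.7, E[X²]=14.652; III: μ=2.64, E[X²]=7.8672.
E[X] = 0.125·5 + 0.125·3.7 + 0.75·2.64 = 3.0675.
E[X²] = 0.125·30 + 0.125·14.652 + 0.75·7.8672 = 11.4819.
Var(X) = E[X²] − (E[X])² = 11.4819 − 9.40956 = 2.07234.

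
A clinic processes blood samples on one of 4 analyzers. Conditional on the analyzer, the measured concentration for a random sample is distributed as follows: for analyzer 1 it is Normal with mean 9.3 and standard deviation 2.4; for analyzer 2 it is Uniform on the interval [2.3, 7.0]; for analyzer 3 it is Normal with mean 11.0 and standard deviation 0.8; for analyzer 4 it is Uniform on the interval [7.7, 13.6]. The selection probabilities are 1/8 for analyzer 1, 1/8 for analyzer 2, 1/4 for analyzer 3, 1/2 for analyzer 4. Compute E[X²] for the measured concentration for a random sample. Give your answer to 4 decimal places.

103.0358

For each component E[X²] = Var + (mean)², giving 1: 92.25; 2: 23.4633; 3: 121.64; 4: 116.323.
Overall E[X²] = 0.125·92.25 + 0.125·23.4633 + 0.25·121.64 + 0.5·116.323 = 103.036.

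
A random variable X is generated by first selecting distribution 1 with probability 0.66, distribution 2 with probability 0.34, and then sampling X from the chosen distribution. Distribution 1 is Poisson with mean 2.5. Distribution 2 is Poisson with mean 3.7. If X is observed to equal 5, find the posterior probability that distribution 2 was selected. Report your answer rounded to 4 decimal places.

0.5242

Likelihoods P(X=5 | ·): 1: 0.0668009; 2: 0.142869.
Posterior ∝ prior × likelihood. Numerator for 2: 0.34·0.142869 = 0.0485754.
Normalizing constant: 0.66·0.0668009 + 0.34·0.142869 = 0.0926641.
P(2 | observation) = 0.0485754 / 0.0926641 = 0.52421.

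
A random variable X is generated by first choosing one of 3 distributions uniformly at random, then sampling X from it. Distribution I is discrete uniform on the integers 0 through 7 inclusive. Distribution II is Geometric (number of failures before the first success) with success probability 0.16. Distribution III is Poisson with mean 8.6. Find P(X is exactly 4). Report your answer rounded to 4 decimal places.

Conditional on each component, P(X = 4): I: 0.125; II: 0.0796594; III: 0.0419614.
By total probability, P(X = 4) = 0.333333·0.125 + 0.333333·0.0796594 + 0.333333·0.0419614 = 0.0822069.

0.0822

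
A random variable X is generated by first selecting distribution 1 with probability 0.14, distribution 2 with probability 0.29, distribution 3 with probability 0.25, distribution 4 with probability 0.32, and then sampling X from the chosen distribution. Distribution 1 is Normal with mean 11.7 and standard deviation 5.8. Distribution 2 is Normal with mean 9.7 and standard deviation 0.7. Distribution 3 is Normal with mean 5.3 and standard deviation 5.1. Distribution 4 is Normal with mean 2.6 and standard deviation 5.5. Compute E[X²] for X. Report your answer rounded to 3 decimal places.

76.671

For each component E[X²] = Var + (mean)², giving 1: 170.53; 2: 94.58; 3: 54.1; 4: 37.01.
Overall E[X²] = 0.14·170.53 + 0.29·94.58 + 0.25·54.1 + 0.32·37.01 = 76.6706.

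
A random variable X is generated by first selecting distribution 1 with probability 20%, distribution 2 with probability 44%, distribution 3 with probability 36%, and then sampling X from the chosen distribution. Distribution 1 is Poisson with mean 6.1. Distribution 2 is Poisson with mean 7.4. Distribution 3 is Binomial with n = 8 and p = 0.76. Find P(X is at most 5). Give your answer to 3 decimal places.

0.304

Conditional on each component, P(X ≤ 5): 1: 0.429754; 2: 0.252557; 3: 0.296722.
By total probability, P(X ≤ 5) = 0.2·0.429754 + 0.44·0.252557 + 0.36·0.296722 = 0.303896.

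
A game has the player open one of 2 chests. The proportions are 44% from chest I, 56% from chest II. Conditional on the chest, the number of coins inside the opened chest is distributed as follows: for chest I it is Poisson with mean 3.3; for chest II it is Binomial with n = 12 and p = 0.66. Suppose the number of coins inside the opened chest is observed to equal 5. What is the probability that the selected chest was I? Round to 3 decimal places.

Likelihoods P(X=5 | ·): I: 0.120286; II: 0.0520951.
Posterior ∝ prior × likelihood. Numerator for I: 0.44·0.120286 = 0.052926.
Normalizing constant: 0.44·0.120286 + 0.56·0.0520951 = 0.0820993.
P(I | observation) = 0.052926 / 0.0820993 = 0.644659.

0.645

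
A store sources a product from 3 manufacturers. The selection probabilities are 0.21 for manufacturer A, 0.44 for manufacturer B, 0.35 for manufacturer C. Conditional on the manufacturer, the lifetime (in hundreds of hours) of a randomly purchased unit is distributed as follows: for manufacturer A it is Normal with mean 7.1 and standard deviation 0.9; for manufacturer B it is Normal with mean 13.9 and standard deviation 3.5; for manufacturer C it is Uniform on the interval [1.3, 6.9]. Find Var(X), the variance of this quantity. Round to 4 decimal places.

Per component, A: μ=7.1, E[X²]=51.22; B: μ=13.9, E[X²]=205.46; C: μ=4.1, E[X²]=19.4233.
E[X] = 0.21·7.1 + 0.44·13.9 + 0.35·4.1 = 9.042.
E[X²] = 0.21·51.22 + 0.44·205.46 + 0.35·19.4233 = 107.957.
Var(X) = E[X²] − (E[X])² = 107.957 − 81.7578 = 26.199.

26.1990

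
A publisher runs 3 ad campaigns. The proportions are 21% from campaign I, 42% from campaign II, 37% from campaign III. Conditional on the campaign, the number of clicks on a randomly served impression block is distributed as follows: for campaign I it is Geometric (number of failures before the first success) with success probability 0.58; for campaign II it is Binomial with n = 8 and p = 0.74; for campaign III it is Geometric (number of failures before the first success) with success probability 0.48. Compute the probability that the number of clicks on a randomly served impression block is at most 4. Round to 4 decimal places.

Conditional on each campaign, P(X ≤ 4): I: 0.986931; II: 0.128117; III: 0.96198.
By total probability, P(X ≤ 4) = 0.21·0.986931 + 0.42·0.128117 + 0.37·0.96198 = 0.616997.

0.6170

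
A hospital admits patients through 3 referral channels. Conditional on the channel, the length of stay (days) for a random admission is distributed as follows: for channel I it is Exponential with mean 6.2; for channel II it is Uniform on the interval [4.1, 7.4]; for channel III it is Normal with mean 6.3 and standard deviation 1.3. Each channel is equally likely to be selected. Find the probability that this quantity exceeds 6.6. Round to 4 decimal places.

0.3320

Conditional on each channel, P(X > 6.6): I: 0.344895; II: 0.242424; III: 0.408747.
By total probability, P(X > 6.6) = 0.333333·0.344895 + 0.333333·0.242424 + 0.333333·0.408747 = 0.332022.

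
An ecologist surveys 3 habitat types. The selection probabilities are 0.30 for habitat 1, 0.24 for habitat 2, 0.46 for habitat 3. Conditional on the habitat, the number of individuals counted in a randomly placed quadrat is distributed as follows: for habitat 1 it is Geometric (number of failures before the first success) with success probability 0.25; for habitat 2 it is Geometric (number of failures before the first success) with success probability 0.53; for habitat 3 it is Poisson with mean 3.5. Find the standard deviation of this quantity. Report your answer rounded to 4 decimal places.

Per component, 1: μ=3, E[X²]=21; 2: μ=0.886792, E[X²]=2.45959; 3: μ=3.5, E[X²]=15.75.
E[X] = 0.3·3 + 0.24·0.886792 + 0.46·3.5 = 2.72283.
E[X²] = 0.3·21 + 0.24·2.45959 + 0.46·15.75 = 14.1353.
Var(X) = E[X²] − (E[X])² = 14.1353 − 7.4138 = 6.7215.
SD(X) = √6.7215 = 2.59259.

2.5926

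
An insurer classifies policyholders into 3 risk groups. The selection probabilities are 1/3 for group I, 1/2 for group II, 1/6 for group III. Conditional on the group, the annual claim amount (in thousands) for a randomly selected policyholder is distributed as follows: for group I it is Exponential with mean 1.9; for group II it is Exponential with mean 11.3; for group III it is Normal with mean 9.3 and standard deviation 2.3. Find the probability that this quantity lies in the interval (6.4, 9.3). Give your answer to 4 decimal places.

0.1393

Conditional on each group, P(6.4 < X < 9.3): I: 0.0269581; II: 0.128473; III: 0.396322.
By total probability, P(6.4 < X < 9.3) = 0.333333·0.0269581 + 0.5·0.128473 + 0.166667·0.396322 = 0.139276.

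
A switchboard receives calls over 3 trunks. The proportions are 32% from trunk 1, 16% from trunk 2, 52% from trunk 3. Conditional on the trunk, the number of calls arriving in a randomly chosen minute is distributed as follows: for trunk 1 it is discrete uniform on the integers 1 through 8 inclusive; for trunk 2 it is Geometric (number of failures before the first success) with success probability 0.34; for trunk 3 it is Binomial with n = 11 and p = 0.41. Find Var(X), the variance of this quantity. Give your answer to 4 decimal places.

4.8614

Per component, 1: μ=4.5, E[X²]=25.5; 2: μ=1.94118, E[X²]=9.47751; 3: μ=4.51, E[X²]=23.001.
E[X] = 0.32·4.5 + 0.16·1.94118 + 0.52·4.51 = 4.09579.
E[X²] = 0.32·25.5 + 0.16·9.47751 + 0.52·23.001 = 21.6369.
Var(X) = E[X²] − (E[X])² = 21.6369 − 16.7755 = 4.86144.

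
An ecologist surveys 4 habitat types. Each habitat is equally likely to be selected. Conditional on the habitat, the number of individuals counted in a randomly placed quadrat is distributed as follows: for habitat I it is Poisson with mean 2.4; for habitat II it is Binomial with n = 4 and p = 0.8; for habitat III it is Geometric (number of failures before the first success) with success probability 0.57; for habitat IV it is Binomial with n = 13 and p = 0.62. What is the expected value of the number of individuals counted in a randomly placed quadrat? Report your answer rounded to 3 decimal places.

3.604

Component means — I: 2.4; II: 3.2; III: 0.754386; IV: 8.06.
E[X] = 0.25·2.4 + 0.25·3.2 + 0.25·0.754386 + 0.25·8.06 = 3.6036.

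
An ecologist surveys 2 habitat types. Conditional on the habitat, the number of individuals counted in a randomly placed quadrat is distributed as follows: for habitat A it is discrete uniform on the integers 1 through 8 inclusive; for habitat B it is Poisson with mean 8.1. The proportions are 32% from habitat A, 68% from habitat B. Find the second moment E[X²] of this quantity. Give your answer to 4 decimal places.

For each component E[X²] = Var + (mean)², giving A: 25.5; B: 73.71.
Overall E[X²] = 0.32·25.5 + 0.68·73.71 = 58.2828.

58.2828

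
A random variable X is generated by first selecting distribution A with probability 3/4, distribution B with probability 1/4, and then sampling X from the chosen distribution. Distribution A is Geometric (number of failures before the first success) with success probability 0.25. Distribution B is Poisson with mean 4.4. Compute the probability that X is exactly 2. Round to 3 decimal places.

Conditional on each component, P(X = 2): A: 0.140625; B: 0.118845.
By total probability, P(X = 2) = 0.75·0.140625 + 0.25·0.118845 = 0.13518.

0.135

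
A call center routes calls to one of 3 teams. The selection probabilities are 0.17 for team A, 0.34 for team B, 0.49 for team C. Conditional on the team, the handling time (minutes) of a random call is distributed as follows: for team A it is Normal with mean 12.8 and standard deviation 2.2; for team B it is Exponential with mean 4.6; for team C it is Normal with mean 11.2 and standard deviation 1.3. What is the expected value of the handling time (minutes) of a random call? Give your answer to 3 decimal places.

Component means — A: 12.8; B: 4.6; C: 11.2.
E[X] = 0.17·12.8 + 0.34·4.6 + 0.49·11.2 = 9.228.

9.228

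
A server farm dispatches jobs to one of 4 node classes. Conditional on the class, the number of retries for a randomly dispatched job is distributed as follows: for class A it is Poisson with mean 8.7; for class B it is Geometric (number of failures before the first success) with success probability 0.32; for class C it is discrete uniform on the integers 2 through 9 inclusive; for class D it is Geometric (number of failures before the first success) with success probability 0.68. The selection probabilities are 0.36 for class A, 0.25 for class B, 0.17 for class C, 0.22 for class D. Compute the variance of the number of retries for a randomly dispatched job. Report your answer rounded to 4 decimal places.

17.2987

Per component, A: μ=8.7, E[X²]=84.39; B: μ=2.125, E[X²]=11.1562; C: μ=5.5, E[X²]=35.5; D: μ=0.470588, E[X²]=0.913495.
E[X] = 0.36·8.7 + 0.25·2.125 + 0.17·5.5 + 0.22·0.470588 = 4.70178.
E[X²] = 0.36·84.39 + 0.25·11.1562 + 0.17·35.5 + 0.22·0.913495 = 39.4054.
Var(X) = E[X²] − (E[X])² = 39.4054 − 22.1067 = 17.2987.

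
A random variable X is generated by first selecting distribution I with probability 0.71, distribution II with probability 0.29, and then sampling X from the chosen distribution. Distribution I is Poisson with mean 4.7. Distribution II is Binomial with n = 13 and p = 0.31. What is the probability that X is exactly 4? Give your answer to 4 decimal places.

Conditional on each component, P(X = 4): I: 0.184925; II: 0.234096.
By total probability, P(X = 4) = 0.71·0.184925 + 0.29·0.234096 = 0.199185.

0.1992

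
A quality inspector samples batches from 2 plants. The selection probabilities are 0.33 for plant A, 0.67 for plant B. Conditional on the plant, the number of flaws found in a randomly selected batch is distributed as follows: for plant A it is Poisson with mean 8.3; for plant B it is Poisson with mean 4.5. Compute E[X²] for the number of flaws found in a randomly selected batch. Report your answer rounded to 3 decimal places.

42.055

For each component E[X²] = Var + (mean)², giving A: 77.19; B: 24.75.
Overall E[X²] = 0.33·77.19 + 0.67·24.75 = 42.0552.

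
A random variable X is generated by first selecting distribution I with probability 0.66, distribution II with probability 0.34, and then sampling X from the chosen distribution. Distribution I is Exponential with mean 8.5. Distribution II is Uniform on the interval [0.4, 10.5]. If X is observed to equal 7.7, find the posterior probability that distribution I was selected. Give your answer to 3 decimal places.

Likelihoods f(7.7 | ·): I: 0.0475512; II: 0.0990099.
Posterior ∝ prior × likelihood. Numerator for I: 0.66·0.0475512 = 0.0313838.
Normalizing constant: 0.66·0.0475512 + 0.34·0.0990099 = 0.0650472.
P(I | observation) = 0.0313838 / 0.0650472 = 0.482477.

0.482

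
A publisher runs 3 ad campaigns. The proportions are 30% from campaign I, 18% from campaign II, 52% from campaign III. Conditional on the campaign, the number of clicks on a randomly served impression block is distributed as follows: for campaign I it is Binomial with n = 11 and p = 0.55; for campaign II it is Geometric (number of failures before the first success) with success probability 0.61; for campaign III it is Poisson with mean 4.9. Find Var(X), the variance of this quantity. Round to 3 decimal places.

7.040

Per component, I: μ=6.05, E[X²]=39.325; II: μ=0.639344, E[X²]=1.45687; III: μ=4.9, E[X²]=28.91.
E[X] = 0.3·6.05 + 0.18·0.639344 + 0.52·4.9 = 4.47808.
E[X²] = 0.3·39.325 + 0.18·1.45687 + 0.52·28.91 = 27.0929.
Var(X) = E[X²] − (E[X])² = 27.0929 − 20.0532 = 7.03972.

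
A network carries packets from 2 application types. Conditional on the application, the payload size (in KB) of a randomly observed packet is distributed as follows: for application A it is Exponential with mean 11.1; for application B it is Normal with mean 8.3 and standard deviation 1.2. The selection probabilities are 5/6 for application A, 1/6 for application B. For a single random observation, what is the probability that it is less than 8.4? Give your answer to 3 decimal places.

Conditional on each application, P(X < 8.4): A: 0.530814; B: 0.533207.
By total probability, P(X < 8.4) = 0.833333·0.530814 + 0.166667·0.533207 = 0.531213.

0.531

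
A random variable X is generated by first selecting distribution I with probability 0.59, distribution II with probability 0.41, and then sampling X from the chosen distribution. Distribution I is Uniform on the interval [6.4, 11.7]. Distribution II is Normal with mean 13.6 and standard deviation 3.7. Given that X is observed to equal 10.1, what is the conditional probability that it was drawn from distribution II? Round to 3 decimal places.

0.202

Likelihoods f(10.1 | ·): I: 0.188679; II: 0.068929.
Posterior ∝ prior × likelihood. Numerator for II: 0.41·0.068929 = 0.0282609.
Normalizing constant: 0.59·0.188679 + 0.41·0.068929 = 0.139582.
P(II | observation) = 0.0282609 / 0.139582 = 0.202469.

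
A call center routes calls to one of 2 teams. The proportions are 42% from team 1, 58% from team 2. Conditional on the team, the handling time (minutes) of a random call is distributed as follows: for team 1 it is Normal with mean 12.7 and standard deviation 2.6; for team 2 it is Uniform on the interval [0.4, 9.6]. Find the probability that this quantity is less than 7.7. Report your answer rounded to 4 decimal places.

Conditional on each team, P(X < 7.7): 1: 0.0272352; 2: 0.793478.
By total probability, P(X < 7.7) = 0.42·0.0272352 + 0.58·0.793478 = 0.471656.

0.4717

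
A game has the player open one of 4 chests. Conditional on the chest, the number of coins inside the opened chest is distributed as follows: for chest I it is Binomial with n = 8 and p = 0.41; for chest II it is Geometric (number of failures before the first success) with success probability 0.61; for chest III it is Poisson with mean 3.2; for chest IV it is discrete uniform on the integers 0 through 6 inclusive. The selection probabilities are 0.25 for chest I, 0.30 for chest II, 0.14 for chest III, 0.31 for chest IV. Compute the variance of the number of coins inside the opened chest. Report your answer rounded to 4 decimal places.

Per component, I: μ=3.28, E[X²]=12.6936; II: μ=0.639344, E[X²]=1.45687; III: μ=3.2, E[X²]=13.44; IV: μ=3, E[X²]=13.
E[X] = 0.25·3.28 + 0.3·0.639344 + 0.14·3.2 + 0.31·3 = 2.3898.
E[X²] = 0.25·12.6936 + 0.3·1.45687 + 0.14·13.44 + 0.31·13 = 9.52206.
Var(X) = E[X²] − (E[X])² = 9.52206 − 5.71116 = 3.8109.

3.8109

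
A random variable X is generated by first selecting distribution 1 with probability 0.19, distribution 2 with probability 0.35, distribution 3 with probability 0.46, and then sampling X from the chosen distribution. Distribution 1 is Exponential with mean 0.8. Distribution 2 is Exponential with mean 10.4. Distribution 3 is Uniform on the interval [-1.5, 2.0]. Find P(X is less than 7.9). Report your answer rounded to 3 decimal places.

0.836

Conditional on each component, P(X < 7.9): 1: 0.999949; 2: 0.532154; 3: 1.
By total probability, P(X < 7.9) = 0.19·0.999949 + 0.35·0.532154 + 0.46·1 = 0.836244.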